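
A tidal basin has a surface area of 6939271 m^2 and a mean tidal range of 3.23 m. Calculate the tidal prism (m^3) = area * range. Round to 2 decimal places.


Tidal prism = Area * Tidal range
P = 6939271 * 3.23
P = 22413845.33 m^3

22413845.33


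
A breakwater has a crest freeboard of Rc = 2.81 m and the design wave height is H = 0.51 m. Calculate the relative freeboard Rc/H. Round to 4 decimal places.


Relative freeboard = Rc / H
= 2.81 / 0.51
= 5.5098

5.5098


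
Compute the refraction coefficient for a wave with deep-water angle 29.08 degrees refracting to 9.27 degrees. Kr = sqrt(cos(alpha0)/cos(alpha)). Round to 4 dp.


Kr = sqrt(cos(alpha0) / cos(alpha))
cos(29.08) = 0.873942
cos(9.27) = 0.986940
Kr = sqrt(0.873942 / 0.986940)
Kr = sqrt(0.885506)
Kr = 0.9410

0.9410


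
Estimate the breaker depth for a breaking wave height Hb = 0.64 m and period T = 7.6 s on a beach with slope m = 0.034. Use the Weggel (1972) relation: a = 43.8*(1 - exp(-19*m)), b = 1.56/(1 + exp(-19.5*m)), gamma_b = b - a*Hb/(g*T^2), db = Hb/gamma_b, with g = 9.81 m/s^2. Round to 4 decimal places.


a = 43.8 * (1 - exp(-19 * m))
exp(-19 * 0.034) = exp(-0.6460) = 0.524138
a = 43.8 * (1 - 0.524138) = 20.842749
b = 1.56 / (1 + exp(-19.5 * m))
exp(-19.5 * 0.034) = exp(-0.6630) = 0.515303
b = 1.56 / (1 + 0.515303) = 1.029497
Hb / (g * T^2) = 0.64 / (9.81 * 7.6^2) = 0.64 / 566.6256 = 0.00112949
gamma_b = b - a * Hb/(g*T^2) = 1.029497 - 20.842749 * 0.00112949 = 1.005955
db = Hb / gamma_b = 0.64 / 1.005955
db = 0.6362 m

0.6362


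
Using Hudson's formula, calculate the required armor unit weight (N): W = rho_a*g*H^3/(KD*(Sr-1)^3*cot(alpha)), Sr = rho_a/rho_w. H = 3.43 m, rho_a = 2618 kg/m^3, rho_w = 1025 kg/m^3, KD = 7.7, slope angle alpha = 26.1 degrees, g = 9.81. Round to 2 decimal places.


Sr = rho_a / rho_w = 2618 / 1025 = 2.554146
(Sr - 1) = 1.554146
(Sr - 1)^3 = 3.753840
cot(26.1) = 1 / tan(26.1) = 1 / 0.489895 = 2.041254
Numerator = 2618 * 9.81 * 3.43^3 = 1036384.7401
Denominator = 7.7 * 3.753840 * 2.041254 = 59.001560
W = 1036384.7401 / 59.001560
W = 17565.38 N

17565.38


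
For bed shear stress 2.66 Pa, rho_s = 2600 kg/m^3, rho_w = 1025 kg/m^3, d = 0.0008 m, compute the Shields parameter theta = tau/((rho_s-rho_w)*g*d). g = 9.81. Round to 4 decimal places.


theta = tau / ((rho_s - rho_w) * g * d)
rho_s - rho_w = 2600 - 1025 = 1575
Denominator = 1575 * 9.81 * 0.0008 = 12.360600
theta = 2.66 / 12.360600
theta = 0.2152

0.2152


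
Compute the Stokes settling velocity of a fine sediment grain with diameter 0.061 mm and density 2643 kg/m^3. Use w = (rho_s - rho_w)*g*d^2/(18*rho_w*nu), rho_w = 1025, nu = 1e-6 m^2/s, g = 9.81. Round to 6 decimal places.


w = (rho_s - rho_w) * g * d^2 / (18 * rho_w * nu)
d = 0.061 mm = 0.000061 m
rho_s - rho_w = 2643 - 1025 = 1618
Numerator = 1618 * 9.81 * (0.000061)^2 = 0.000059061870
Denominator = 18 * 1025 * 1e-6 = 0.018450
w = 0.003201 m/s

0.003201


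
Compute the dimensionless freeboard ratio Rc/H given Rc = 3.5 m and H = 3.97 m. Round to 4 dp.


Relative freeboard = Rc / H
= 3.5 / 3.97
= 0.8816

0.8816


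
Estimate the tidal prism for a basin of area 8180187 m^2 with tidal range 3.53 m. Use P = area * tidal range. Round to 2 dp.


Tidal prism = Area * Tidal range
P = 8180187 * 3.53
P = 28876060.11 m^3

28876060.11


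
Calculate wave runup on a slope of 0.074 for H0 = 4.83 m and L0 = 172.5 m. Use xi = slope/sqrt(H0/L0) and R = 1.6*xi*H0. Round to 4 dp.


xi = slope / sqrt(H0/L0)
H0/L0 = 4.83/172.5 = 0.028000
sqrt(0.028000) = 0.167332
xi = 0.074 / 0.167332 = 0.442235
R = 1.6 * xi * H0 = 1.6 * 0.442235 * 4.83
R = 3.4176 m

3.4176


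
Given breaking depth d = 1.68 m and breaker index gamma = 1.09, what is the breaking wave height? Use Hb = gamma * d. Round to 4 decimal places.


Hb = gamma * d
Hb = 1.09 * 1.68
Hb = 1.8312 m

1.8312


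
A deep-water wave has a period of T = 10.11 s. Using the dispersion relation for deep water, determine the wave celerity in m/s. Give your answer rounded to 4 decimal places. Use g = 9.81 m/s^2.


We use the deep-water celerity formula:
C = g * T / (2 * pi)
C = 9.81 * 10.11 / (2 * 3.14159...)
C = 99.179100 / 6.283185
C = 15.7848 m/s

15.7848


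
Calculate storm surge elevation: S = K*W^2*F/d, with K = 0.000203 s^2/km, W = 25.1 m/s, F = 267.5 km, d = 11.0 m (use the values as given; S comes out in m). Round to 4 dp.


S = K * W^2 * F / d
W^2 = 25.1^2 = 630.01
S = 0.000203 * 630.01 * 267.5 / 11.0
Numerator = 0.000203 * 630.01 * 267.5 = 34.211118
S = 34.211118 / 11.0 = 3.1101 m

3.1101


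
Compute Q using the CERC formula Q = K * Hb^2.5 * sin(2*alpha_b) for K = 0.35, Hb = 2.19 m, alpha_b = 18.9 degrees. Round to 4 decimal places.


Q = K * Hb^2.5 * sin(2 * alpha_b)
Hb^2.5 = 2.19^2.5 = 7.097580
sin(2 * 18.9) = sin(37.8) = 0.612907
Q = 0.35 * 7.097580 * 0.612907
Q = 1.5226 m^3/s

1.5226


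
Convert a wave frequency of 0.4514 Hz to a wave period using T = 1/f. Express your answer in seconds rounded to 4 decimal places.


T = 1 / f
T = 1 / 0.4514
T = 2.2153 s

2.2153


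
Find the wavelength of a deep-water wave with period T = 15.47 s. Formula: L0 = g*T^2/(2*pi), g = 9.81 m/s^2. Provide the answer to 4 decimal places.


L0 = g * T^2 / (2 * pi)
L0 = 9.81 * 15.47^2 / (2 * pi)
L0 = 9.81 * 239.3209 / 6.28319
L0 = 2347.7380 / 6.28319
L0 = 373.6541 m

373.6541


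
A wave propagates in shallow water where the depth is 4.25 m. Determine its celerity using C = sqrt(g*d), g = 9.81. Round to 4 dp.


Using the shallow-water approximation:
C = sqrt(g * d) = sqrt(9.81 * 4.25)
C = sqrt(41.6925)
C = 6.4570 m/s

6.4570


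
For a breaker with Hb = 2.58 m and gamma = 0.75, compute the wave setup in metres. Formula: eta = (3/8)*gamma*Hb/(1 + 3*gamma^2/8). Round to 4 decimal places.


eta = (3/8) * gamma * Hb / (1 + 3*gamma^2/8)
Numerator = (3/8) * 0.75 * 2.58 = 0.725625
Denominator = 1 + 3*0.75^2/8 = 1 + 0.210938 = 1.210938
eta = 0.725625 / 1.210938
eta = 0.5992 m

0.5992


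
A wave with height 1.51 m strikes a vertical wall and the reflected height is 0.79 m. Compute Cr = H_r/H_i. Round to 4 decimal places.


Cr = H_r / H_i
Cr = 0.79 / 1.51
Cr = 0.5232

0.5232


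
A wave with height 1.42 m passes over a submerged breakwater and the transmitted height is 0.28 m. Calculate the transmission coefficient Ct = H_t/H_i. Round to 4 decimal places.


Ct = H_t / H_i
Ct = 0.28 / 1.42
Ct = 0.1972

0.1972


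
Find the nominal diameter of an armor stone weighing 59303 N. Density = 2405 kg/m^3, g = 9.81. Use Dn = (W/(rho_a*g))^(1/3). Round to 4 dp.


V = W / (rho_a * g)
V = 59303 / (2405 * 9.81)
V = 59303 / 23593.05
V = 2.513579 m^3
Dn = V^(1/3) = 2.513579^(1/3)
Dn = 1.3597 m

1.3597


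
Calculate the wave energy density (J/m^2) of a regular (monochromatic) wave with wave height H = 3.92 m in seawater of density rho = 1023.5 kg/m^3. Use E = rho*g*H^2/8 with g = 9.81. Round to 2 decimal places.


E = (1/8) * rho * g * H^2
E = (1/8) * 1023.5 * 9.81 * 3.92^2
E = 0.125 * 1023.5 * 9.81 * 15.3664
E = 19285.86 J/m^2

19285.86


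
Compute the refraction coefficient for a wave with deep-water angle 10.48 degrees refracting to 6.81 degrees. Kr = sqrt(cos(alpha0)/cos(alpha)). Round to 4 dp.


Kr = sqrt(cos(alpha0) / cos(alpha))
cos(10.48) = 0.983318
cos(6.81) = 0.992945
Kr = sqrt(0.983318 / 0.992945)
Kr = sqrt(0.990305)
Kr = 0.9951

0.9951


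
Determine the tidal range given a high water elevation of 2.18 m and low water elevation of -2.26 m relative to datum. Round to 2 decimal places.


Tidal range = High water - Low water
Tidal range = 2.18 - (-2.26)
Tidal range = 4.44 m

4.44


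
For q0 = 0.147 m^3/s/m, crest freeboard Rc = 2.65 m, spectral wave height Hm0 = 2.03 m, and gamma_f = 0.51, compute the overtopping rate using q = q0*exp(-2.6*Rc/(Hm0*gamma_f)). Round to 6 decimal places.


q = q0 * exp(-2.6 * Rc / (Hm0 * gamma_f))
Exponent = -2.6 * 2.65 / (2.03 * 0.51)
= -2.6 * 2.65 / 1.0353
= -6.655076
exp(-6.655076) = 0.001287
q = 0.147 * 0.001287
q = 0.000189 m^3/s/m

0.000189


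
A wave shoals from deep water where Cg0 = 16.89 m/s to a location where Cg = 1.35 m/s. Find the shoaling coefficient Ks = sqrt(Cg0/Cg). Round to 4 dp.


Ks = sqrt(Cg0 / Cg)
Ks = sqrt(16.89 / 1.35)
Ks = sqrt(12.5111)
Ks = 3.5371

3.5371


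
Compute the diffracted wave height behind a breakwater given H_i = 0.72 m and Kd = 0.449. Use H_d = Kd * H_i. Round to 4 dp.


H_d = Kd * H_i
H_d = 0.449 * 0.72
H_d = 0.3233 m

0.3233


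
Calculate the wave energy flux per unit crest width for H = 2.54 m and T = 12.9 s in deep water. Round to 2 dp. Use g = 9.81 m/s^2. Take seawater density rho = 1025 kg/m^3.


P = rho * g^2 * H^2 * T / (32 * pi)
P = 1025 * 9.81^2 * 2.54^2 * 12.9 / (32 * pi)
P = 1025 * 96.2361 * 6.4516 * 12.9 / 100.53096
P = 81661.84 W/m

81661.84


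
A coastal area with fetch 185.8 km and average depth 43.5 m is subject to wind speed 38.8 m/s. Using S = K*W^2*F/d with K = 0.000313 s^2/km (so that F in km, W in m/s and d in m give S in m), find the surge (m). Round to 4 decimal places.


S = K * W^2 * F / d
W^2 = 38.8^2 = 1505.44
S = 0.000313 * 1505.44 * 185.8 / 43.5
Numerator = 0.000313 * 1505.44 * 185.8 = 87.549465
S = 87.549465 / 43.5 = 2.0126 m

2.0126


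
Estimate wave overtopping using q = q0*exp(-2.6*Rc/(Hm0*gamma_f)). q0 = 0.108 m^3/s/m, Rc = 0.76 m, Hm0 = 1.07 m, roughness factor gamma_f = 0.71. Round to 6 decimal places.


q = q0 * exp(-2.6 * Rc / (Hm0 * gamma_f))
Exponent = -2.6 * 0.76 / (1.07 * 0.71)
= -2.6 * 0.76 / 0.7597
= -2.601027
exp(-2.601027) = 0.074197
q = 0.108 * 0.074197
q = 0.008013 m^3/s/m

0.008013


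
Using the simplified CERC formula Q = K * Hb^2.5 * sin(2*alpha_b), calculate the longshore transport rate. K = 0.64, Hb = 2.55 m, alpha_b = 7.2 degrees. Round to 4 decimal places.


Q = K * Hb^2.5 * sin(2 * alpha_b)
Hb^2.5 = 2.55^2.5 = 10.383660
sin(2 * 7.2) = sin(14.4) = 0.248690
Q = 0.64 * 10.383660 * 0.248690
Q = 1.6527 m^3/s

1.6527


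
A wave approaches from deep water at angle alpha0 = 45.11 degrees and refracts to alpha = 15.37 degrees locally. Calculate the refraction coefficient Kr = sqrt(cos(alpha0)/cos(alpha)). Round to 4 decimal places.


Kr = sqrt(cos(alpha0) / cos(alpha))
cos(45.11) = 0.705748
cos(15.37) = 0.964234
Kr = sqrt(0.705748 / 0.964234)
Kr = sqrt(0.731926)
Kr = 0.8555

0.8555


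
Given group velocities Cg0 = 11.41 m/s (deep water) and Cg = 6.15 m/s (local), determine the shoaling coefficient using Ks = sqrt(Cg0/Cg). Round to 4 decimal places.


Ks = sqrt(Cg0 / Cg)
Ks = sqrt(11.41 / 6.15)
Ks = sqrt(1.8553)
Ks = 1.3621

1.3621


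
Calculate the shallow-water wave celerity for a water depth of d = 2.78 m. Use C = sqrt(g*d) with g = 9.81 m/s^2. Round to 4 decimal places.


Using the shallow-water approximation:
C = sqrt(g * d) = sqrt(9.81 * 2.78)
C = sqrt(27.2718)
C = 5.2222 m/s

5.2222


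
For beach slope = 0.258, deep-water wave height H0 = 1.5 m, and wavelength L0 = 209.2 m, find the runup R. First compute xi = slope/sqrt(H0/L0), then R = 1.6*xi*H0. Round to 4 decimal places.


xi = slope / sqrt(H0/L0)
H0/L0 = 1.5/209.2 = 0.007170
sqrt(0.007170) = 0.084677
xi = 0.258 / 0.084677 = 3.046877
R = 1.6 * xi * H0 = 1.6 * 3.046877 * 1.5
R = 7.3125 m

7.3125


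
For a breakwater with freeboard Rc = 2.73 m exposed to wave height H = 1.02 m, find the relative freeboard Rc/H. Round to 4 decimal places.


Relative freeboard = Rc / H
= 2.73 / 1.02
= 2.6765

2.6765


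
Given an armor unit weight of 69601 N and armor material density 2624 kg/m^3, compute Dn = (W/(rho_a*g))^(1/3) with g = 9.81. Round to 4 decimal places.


V = W / (rho_a * g)
V = 69601 / (2624 * 9.81)
V = 69601 / 25741.44
V = 2.703850 m^3
Dn = V^(1/3) = 2.703850^(1/3)
Dn = 1.3931 m

1.3931


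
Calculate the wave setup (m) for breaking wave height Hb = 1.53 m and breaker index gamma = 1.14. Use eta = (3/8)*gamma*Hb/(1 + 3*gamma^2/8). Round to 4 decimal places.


eta = (3/8) * gamma * Hb / (1 + 3*gamma^2/8)
Numerator = (3/8) * 1.14 * 1.53 = 0.654075
Denominator = 1 + 3*1.14^2/8 = 1 + 0.487350 = 1.487350
eta = 0.654075 / 1.487350
eta = 0.4398 m

0.4398


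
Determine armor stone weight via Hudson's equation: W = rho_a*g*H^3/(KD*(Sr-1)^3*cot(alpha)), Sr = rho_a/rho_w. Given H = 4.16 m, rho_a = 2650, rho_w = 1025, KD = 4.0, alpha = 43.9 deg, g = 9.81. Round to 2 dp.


Sr = rho_a / rho_w = 2650 / 1025 = 2.585366
(Sr - 1) = 1.585366
(Sr - 1)^3 = 3.984635
cot(43.9) = 1 / tan(43.9) = 1 / 0.962322 = 1.039154
Numerator = 2650 * 9.81 * 4.16^3 = 1871521.7265
Denominator = 4.0 * 3.984635 * 1.039154 = 16.562592
W = 1871521.7265 / 16.562592
W = 112996.91 N

112996.91


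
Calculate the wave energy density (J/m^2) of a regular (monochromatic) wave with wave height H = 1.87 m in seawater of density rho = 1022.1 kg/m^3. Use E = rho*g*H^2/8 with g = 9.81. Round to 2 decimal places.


E = (1/8) * rho * g * H^2
E = (1/8) * 1022.1 * 9.81 * 1.87^2
E = 0.125 * 1022.1 * 9.81 * 3.4969
E = 4382.84 J/m^2

4382.84


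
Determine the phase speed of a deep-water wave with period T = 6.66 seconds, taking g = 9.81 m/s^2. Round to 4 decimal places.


We use the deep-water celerity formula:
C = g * T / (2 * pi)
C = 9.81 * 6.66 / (2 * 3.14159...)
C = 65.334600 / 6.283185
C = 10.3983 m/s

10.3983


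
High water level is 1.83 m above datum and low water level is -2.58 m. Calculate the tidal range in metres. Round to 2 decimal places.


Tidal range = High water - Low water
Tidal range = 1.83 - (-2.58)
Tidal range = 4.41 m

4.41


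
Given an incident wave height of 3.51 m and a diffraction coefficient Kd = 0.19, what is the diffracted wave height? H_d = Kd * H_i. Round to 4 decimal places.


H_d = Kd * H_i
H_d = 0.19 * 3.51
H_d = 0.6669 m

0.6669


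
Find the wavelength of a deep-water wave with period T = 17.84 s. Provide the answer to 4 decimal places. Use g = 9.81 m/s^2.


L0 = g * T^2 / (2 * pi)
L0 = 9.81 * 17.84^2 / (2 * pi)
L0 = 9.81 * 318.2656 / 6.28319
L0 = 3122.1855 / 6.28319
L0 = 496.9113 m

496.9113


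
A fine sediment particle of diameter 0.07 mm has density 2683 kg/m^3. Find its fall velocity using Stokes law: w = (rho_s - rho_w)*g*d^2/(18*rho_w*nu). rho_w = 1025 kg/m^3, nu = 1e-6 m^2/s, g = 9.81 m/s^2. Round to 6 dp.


w = (rho_s - rho_w) * g * d^2 / (18 * rho_w * nu)
d = 0.07 mm = 0.000070 m
rho_s - rho_w = 2683 - 1025 = 1658
Numerator = 1658 * 9.81 * (0.000070)^2 = 0.000079698402
Denominator = 18 * 1025 * 1e-6 = 0.018450
w = 0.004320 m/s

0.004320


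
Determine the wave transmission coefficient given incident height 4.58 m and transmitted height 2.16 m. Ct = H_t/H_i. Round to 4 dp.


Ct = H_t / H_i
Ct = 2.16 / 4.58
Ct = 0.4716

0.4716


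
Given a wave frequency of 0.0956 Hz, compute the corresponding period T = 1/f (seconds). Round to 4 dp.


T = 1 / f
T = 1 / 0.0956
T = 10.4603 s

10.4603


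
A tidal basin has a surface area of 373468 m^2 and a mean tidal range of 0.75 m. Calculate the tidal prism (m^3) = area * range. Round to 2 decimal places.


Tidal prism = Area * Tidal range
P = 373468 * 0.75
P = 280101.00 m^3

280101.00


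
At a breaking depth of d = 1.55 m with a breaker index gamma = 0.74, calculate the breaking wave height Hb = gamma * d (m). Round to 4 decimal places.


Hb = gamma * d
Hb = 0.74 * 1.55
Hb = 1.1470 m

1.1470


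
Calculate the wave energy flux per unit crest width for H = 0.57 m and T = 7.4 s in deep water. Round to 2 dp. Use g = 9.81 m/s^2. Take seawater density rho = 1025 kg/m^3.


P = rho * g^2 * H^2 * T / (32 * pi)
P = 1025 * 9.81^2 * 0.57^2 * 7.4 / (32 * pi)
P = 1025 * 96.2361 * 0.3249 * 7.4 / 100.53096
P = 2359.08 W/m

2359.08


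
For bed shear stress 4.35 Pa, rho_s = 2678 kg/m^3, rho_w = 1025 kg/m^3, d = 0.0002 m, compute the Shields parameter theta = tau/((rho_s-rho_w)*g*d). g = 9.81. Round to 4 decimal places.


theta = tau / ((rho_s - rho_w) * g * d)
rho_s - rho_w = 2678 - 1025 = 1653
Denominator = 1653 * 9.81 * 0.0002 = 3.243186
theta = 4.35 / 3.243186
theta = 1.3413

1.3413


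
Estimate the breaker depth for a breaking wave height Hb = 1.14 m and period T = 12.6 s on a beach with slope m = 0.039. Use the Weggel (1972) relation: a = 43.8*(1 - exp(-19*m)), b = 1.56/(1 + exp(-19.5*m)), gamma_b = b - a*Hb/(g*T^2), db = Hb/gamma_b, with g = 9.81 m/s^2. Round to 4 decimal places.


a = 43.8 * (1 - exp(-19 * m))
exp(-19 * 0.039) = exp(-0.7410) = 0.476637
a = 43.8 * (1 - 0.476637) = 22.923298
b = 1.56 / (1 + exp(-19.5 * m))
exp(-19.5 * 0.039) = exp(-0.7605) = 0.467433
b = 1.56 / (1 + 0.467433) = 1.063081
Hb / (g * T^2) = 1.14 / (9.81 * 12.6^2) = 1.14 / 1557.4356 = 0.00073197
gamma_b = b - a * Hb/(g*T^2) = 1.063081 - 22.923298 * 0.00073197 = 1.046302
db = Hb / gamma_b = 1.14 / 1.046302
db = 1.0896 m

1.0896


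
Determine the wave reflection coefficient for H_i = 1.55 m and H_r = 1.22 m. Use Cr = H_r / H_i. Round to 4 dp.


Cr = H_r / H_i
Cr = 1.22 / 1.55
Cr = 0.7871

0.7871


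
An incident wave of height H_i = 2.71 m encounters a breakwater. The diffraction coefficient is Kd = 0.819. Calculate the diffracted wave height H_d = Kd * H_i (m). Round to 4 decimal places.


H_d = Kd * H_i
H_d = 0.819 * 2.71
H_d = 2.2195 m

2.2195


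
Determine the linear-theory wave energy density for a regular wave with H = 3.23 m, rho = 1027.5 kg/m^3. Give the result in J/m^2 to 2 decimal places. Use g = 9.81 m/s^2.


E = (1/8) * rho * g * H^2
E = (1/8) * 1027.5 * 9.81 * 3.23^2
E = 0.125 * 1027.5 * 9.81 * 10.4329
E = 13145.16 J/m^2

13145.16


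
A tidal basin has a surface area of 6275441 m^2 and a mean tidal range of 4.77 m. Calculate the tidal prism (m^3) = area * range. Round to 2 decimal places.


Tidal prism = Area * Tidal range
P = 6275441 * 4.77
P = 29933853.57 m^3

29933853.57


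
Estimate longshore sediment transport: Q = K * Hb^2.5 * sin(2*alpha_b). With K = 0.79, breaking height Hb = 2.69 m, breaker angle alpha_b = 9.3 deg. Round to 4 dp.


Q = K * Hb^2.5 * sin(2 * alpha_b)
Hb^2.5 = 2.69^2.5 = 11.868086
sin(2 * 9.3) = sin(18.6) = 0.318959
Q = 0.79 * 11.868086 * 0.318959
Q = 2.9905 m^3/s

2.9905


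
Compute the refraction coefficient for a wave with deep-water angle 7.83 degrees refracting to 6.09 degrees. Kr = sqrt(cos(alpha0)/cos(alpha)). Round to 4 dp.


Kr = sqrt(cos(alpha0) / cos(alpha))
cos(7.83) = 0.990677
cos(6.09) = 0.994356
Kr = sqrt(0.990677 / 0.994356)
Kr = sqrt(0.996299)
Kr = 0.9981

0.9981


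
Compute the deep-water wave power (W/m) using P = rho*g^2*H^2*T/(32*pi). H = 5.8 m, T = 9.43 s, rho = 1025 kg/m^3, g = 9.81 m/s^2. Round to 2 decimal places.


P = rho * g^2 * H^2 * T / (32 * pi)
P = 1025 * 9.81^2 * 5.8^2 * 9.43 / (32 * pi)
P = 1025 * 96.2361 * 33.6400 * 9.43 / 100.53096
P = 311264.58 W/m

311264.58


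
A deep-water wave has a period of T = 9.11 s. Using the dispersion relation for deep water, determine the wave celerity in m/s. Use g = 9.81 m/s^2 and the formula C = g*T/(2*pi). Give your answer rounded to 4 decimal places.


We use the deep-water celerity formula:
C = g * T / (2 * pi)
C = 9.81 * 9.11 / (2 * 3.14159...)
C = 89.369100 / 6.283185
C = 14.2235 m/s

14.2235


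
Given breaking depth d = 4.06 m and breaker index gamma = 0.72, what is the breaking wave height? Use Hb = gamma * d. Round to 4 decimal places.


Hb = gamma * d
Hb = 0.72 * 4.06
Hb = 2.9232 m

2.9232


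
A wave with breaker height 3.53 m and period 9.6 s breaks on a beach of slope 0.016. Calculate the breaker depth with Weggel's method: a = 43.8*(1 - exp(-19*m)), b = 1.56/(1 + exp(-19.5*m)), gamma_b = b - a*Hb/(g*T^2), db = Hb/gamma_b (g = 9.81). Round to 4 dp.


a = 43.8 * (1 - exp(-19 * m))
exp(-19 * 0.016) = exp(-0.3040) = 0.737861
a = 43.8 * (1 - 0.737861) = 11.481694
b = 1.56 / (1 + exp(-19.5 * m))
exp(-19.5 * 0.016) = exp(-0.3120) = 0.731982
b = 1.56 / (1 + 0.731982) = 0.900702
Hb / (g * T^2) = 3.53 / (9.81 * 9.6^2) = 3.53 / 904.0896 = 0.00390448
gamma_b = b - a * Hb/(g*T^2) = 0.900702 - 11.481694 * 0.00390448 = 0.855872
db = Hb / gamma_b = 3.53 / 0.855872
db = 4.1244 m

4.1244


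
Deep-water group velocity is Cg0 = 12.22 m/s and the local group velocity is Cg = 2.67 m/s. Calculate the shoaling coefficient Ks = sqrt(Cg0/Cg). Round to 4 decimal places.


Ks = sqrt(Cg0 / Cg)
Ks = sqrt(12.22 / 2.67)
Ks = sqrt(4.5768)
Ks = 2.1393

2.1393


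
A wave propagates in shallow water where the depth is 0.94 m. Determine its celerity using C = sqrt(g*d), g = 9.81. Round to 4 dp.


Using the shallow-water approximation:
C = sqrt(g * d) = sqrt(9.81 * 0.94)
C = sqrt(9.2214)
C = 3.0367 m/s

3.0367


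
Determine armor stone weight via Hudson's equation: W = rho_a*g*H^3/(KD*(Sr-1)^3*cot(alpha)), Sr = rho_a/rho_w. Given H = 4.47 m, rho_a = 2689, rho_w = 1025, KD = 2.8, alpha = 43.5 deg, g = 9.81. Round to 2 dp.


Sr = rho_a / rho_w = 2689 / 1025 = 2.623415
(Sr - 1) = 1.623415
(Sr - 1)^3 = 4.278469
cot(43.5) = 1 / tan(43.5) = 1 / 0.948965 = 1.053780
Numerator = 2689 * 9.81 * 4.47^3 = 2356038.4784
Denominator = 2.8 * 4.278469 * 1.053780 = 12.623983
W = 2356038.4784 / 12.623983
W = 186631.94 N

186631.94


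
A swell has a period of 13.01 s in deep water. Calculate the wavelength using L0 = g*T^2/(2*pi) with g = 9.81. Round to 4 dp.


L0 = g * T^2 / (2 * pi)
L0 = 9.81 * 13.01^2 / (2 * pi)
L0 = 9.81 * 169.2601 / 6.28319
L0 = 1660.4416 / 6.28319
L0 = 264.2675 m

264.2675


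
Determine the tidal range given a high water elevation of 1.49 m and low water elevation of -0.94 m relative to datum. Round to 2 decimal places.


Tidal range = High water - Low water
Tidal range = 1.49 - (-0.94)
Tidal range = 2.43 m

2.43


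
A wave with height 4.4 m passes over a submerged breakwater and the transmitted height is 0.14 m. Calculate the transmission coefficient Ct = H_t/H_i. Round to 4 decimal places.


Ct = H_t / H_i
Ct = 0.14 / 4.4
Ct = 0.0318

0.0318


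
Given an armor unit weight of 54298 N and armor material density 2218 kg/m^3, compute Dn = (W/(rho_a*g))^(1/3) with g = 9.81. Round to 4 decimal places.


V = W / (rho_a * g)
V = 54298 / (2218 * 9.81)
V = 54298 / 21758.58
V = 2.495475 m^3
Dn = V^(1/3) = 2.495475^(1/3)
Dn = 1.3564 m

1.3564


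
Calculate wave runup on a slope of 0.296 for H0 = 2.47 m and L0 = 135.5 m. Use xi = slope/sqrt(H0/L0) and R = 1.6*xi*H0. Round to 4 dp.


xi = slope / sqrt(H0/L0)
H0/L0 = 2.47/135.5 = 0.018229
sqrt(0.018229) = 0.135014
xi = 0.296 / 0.135014 = 2.192365
R = 1.6 * xi * H0 = 1.6 * 2.192365 * 2.47
R = 8.6642 m

8.6642


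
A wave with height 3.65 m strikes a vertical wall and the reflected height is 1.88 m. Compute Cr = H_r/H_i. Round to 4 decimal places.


Cr = H_r / H_i
Cr = 1.88 / 3.65
Cr = 0.5151

0.5151


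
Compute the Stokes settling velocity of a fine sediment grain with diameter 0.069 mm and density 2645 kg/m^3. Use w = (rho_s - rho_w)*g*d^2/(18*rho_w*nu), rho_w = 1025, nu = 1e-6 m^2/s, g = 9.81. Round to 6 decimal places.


w = (rho_s - rho_w) * g * d^2 / (18 * rho_w * nu)
d = 0.069 mm = 0.000069 m
rho_s - rho_w = 2645 - 1025 = 1620
Numerator = 1620 * 9.81 * (0.000069)^2 = 0.000075662764
Denominator = 18 * 1025 * 1e-6 = 0.018450
w = 0.004101 m/s

0.004101


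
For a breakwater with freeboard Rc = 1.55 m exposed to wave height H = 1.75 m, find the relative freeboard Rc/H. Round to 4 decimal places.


Relative freeboard = Rc / H
= 1.55 / 1.75
= 0.8857

0.8857


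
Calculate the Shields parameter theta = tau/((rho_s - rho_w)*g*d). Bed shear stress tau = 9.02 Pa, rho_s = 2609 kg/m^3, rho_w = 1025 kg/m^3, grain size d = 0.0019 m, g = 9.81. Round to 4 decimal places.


theta = tau / ((rho_s - rho_w) * g * d)
rho_s - rho_w = 2609 - 1025 = 1584
Denominator = 1584 * 9.81 * 0.0019 = 29.524176
theta = 9.02 / 29.524176
theta = 0.3055

0.3055


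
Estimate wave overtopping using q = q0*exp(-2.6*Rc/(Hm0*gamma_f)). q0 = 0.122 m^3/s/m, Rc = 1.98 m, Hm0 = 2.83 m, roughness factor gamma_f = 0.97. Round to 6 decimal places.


q = q0 * exp(-2.6 * Rc / (Hm0 * gamma_f))
Exponent = -2.6 * 1.98 / (2.83 * 0.97)
= -2.6 * 1.98 / 2.7451
= -1.875342
exp(-1.875342) = 0.153303
q = 0.122 * 0.153303
q = 0.018703 m^3/s/m

0.018703


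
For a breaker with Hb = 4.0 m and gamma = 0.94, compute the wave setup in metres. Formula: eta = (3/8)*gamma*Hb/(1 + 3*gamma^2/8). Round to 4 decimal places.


eta = (3/8) * gamma * Hb / (1 + 3*gamma^2/8)
Numerator = (3/8) * 0.94 * 4.0 = 1.410000
Denominator = 1 + 3*0.94^2/8 = 1 + 0.331350 = 1.331350
eta = 1.410000 / 1.331350
eta = 1.0591 m

1.0591


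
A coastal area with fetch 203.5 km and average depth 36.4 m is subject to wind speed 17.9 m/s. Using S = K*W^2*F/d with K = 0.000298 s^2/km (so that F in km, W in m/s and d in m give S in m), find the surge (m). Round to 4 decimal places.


S = K * W^2 * F / d
W^2 = 17.9^2 = 320.41
S = 0.000298 * 320.41 * 203.5 / 36.4
Numerator = 0.000298 * 320.41 * 203.5 = 19.430624
S = 19.430624 / 36.4 = 0.5338 m

0.5338


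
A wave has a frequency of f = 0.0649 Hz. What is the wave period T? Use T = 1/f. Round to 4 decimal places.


T = 1 / f
T = 1 / 0.0649
T = 15.4083 s

15.4083


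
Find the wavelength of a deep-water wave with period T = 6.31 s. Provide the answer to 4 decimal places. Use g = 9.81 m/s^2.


L0 = g * T^2 / (2 * pi)
L0 = 9.81 * 6.31^2 / (2 * pi)
L0 = 9.81 * 39.8161 / 6.28319
L0 = 390.5959 / 6.28319
L0 = 62.1653 m

62.1653


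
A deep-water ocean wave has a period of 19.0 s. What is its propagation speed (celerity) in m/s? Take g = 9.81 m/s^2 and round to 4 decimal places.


We use the deep-water celerity formula:
C = g * T / (2 * pi)
C = 9.81 * 19.0 / (2 * 3.14159...)
C = 186.390000 / 6.283185
C = 29.6649 m/s

29.6649


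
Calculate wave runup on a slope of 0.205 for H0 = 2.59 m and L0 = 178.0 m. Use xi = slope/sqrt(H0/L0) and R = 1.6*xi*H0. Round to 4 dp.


xi = slope / sqrt(H0/L0)
H0/L0 = 2.59/178.0 = 0.014551
sqrt(0.014551) = 0.120626
xi = 0.205 / 0.120626 = 1.699472
R = 1.6 * xi * H0 = 1.6 * 1.699472 * 2.59
R = 7.0426 m

7.0426


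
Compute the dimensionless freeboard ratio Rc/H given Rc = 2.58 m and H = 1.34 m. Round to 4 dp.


Relative freeboard = Rc / H
= 2.58 / 1.34
= 1.9254

1.9254


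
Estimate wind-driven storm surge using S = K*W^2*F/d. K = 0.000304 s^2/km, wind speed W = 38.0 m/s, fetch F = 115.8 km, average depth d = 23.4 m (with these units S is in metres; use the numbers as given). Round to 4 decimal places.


S = K * W^2 * F / d
W^2 = 38.0^2 = 1444.00
S = 0.000304 * 1444.00 * 115.8 / 23.4
Numerator = 0.000304 * 1444.00 * 115.8 = 50.833421
S = 50.833421 / 23.4 = 2.1724 m

2.1724


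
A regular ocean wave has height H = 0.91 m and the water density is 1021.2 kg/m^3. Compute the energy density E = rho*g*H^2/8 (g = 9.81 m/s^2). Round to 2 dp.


E = (1/8) * rho * g * H^2
E = (1/8) * 1021.2 * 9.81 * 0.91^2
E = 0.125 * 1021.2 * 9.81 * 0.8281
E = 1036.99 J/m^2

1036.99


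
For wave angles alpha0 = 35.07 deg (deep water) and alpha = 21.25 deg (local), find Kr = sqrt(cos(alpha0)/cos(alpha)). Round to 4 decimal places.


Kr = sqrt(cos(alpha0) / cos(alpha))
cos(35.07) = 0.818451
cos(21.25) = 0.932008
Kr = sqrt(0.818451 / 0.932008)
Kr = sqrt(0.878159)
Kr = 0.9371

0.9371


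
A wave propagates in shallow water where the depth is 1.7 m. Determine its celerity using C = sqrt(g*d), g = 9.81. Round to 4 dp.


Using the shallow-water approximation:
C = sqrt(g * d) = sqrt(9.81 * 1.7)
C = sqrt(16.6770)
C = 4.0837 m/s

4.0837


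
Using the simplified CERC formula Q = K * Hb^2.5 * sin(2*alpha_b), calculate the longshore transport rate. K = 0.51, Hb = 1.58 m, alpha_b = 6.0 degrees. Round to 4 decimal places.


Q = K * Hb^2.5 * sin(2 * alpha_b)
Hb^2.5 = 1.58^2.5 = 3.137926
sin(2 * 6.0) = sin(12.0) = 0.207912
Q = 0.51 * 3.137926 * 0.207912
Q = 0.3327 m^3/s

0.3327


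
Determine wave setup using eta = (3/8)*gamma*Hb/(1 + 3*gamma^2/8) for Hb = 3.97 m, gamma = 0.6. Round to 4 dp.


eta = (3/8) * gamma * Hb / (1 + 3*gamma^2/8)
Numerator = (3/8) * 0.6 * 3.97 = 0.893250
Denominator = 1 + 3*0.6^2/8 = 1 + 0.135000 = 1.135000
eta = 0.893250 / 1.135000
eta = 0.7870 m

0.7870


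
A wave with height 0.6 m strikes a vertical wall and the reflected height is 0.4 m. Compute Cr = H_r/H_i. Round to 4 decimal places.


Cr = H_r / H_i
Cr = 0.4 / 0.6
Cr = 0.6667

0.6667


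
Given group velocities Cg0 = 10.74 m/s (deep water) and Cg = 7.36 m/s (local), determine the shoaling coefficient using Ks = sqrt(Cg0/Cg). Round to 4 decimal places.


Ks = sqrt(Cg0 / Cg)
Ks = sqrt(10.74 / 7.36)
Ks = sqrt(1.4592)
Ks = 1.2080

1.2080


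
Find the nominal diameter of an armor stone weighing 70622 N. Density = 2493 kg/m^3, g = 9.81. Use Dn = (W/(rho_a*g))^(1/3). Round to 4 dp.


V = W / (rho_a * g)
V = 70622 / (2493 * 9.81)
V = 70622 / 24456.33
V = 2.887678 m^3
Dn = V^(1/3) = 2.887678^(1/3)
Dn = 1.4240 m

1.4240


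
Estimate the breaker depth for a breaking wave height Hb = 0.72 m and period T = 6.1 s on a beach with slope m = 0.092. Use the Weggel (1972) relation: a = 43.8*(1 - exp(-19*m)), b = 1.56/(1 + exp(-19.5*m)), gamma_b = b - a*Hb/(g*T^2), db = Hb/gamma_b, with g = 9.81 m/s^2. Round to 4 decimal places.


a = 43.8 * (1 - exp(-19 * m))
exp(-19 * 0.092) = exp(-1.7480) = 0.174122
a = 43.8 * (1 - 0.174122) = 36.173463
b = 1.56 / (1 + exp(-19.5 * m))
exp(-19.5 * 0.092) = exp(-1.7940) = 0.166294
b = 1.56 / (1 + 0.166294) = 1.337571
Hb / (g * T^2) = 0.72 / (9.81 * 6.1^2) = 0.72 / 365.0301 = 0.00197244
gamma_b = b - a * Hb/(g*T^2) = 1.337571 - 36.173463 * 0.00197244 = 1.266221
db = Hb / gamma_b = 0.72 / 1.266221
db = 0.5686 m

0.5686


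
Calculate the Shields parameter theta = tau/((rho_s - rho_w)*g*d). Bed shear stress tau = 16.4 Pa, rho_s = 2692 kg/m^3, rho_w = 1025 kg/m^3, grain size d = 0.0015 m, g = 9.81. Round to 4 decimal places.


theta = tau / ((rho_s - rho_w) * g * d)
rho_s - rho_w = 2692 - 1025 = 1667
Denominator = 1667 * 9.81 * 0.0015 = 24.529905
theta = 16.4 / 24.529905
theta = 0.6686

0.6686


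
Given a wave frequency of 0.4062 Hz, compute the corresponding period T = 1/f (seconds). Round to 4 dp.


T = 1 / f
T = 1 / 0.4062
T = 2.4618 s

2.4618


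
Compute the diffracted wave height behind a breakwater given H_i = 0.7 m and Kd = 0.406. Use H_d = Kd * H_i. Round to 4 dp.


H_d = Kd * H_i
H_d = 0.406 * 0.7
H_d = 0.2842 m

0.2842


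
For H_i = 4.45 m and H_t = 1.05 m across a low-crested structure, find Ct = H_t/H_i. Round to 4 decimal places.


Ct = H_t / H_i
Ct = 1.05 / 4.45
Ct = 0.2360

0.2360


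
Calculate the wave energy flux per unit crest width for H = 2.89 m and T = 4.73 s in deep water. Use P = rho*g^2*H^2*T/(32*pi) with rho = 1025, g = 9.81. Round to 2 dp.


P = rho * g^2 * H^2 * T / (32 * pi)
P = 1025 * 9.81^2 * 2.89^2 * 4.73 / (32 * pi)
P = 1025 * 96.2361 * 8.3521 * 4.73 / 100.53096
P = 38763.13 W/m

38763.13


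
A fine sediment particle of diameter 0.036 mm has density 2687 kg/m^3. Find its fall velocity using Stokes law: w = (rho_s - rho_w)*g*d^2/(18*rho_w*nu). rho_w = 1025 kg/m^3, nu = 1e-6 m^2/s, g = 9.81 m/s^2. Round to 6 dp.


w = (rho_s - rho_w) * g * d^2 / (18 * rho_w * nu)
d = 0.036 mm = 0.000036 m
rho_s - rho_w = 2687 - 1025 = 1662
Numerator = 1662 * 9.81 * (0.000036)^2 = 0.000021130269
Denominator = 18 * 1025 * 1e-6 = 0.018450
w = 0.001145 m/s

0.001145


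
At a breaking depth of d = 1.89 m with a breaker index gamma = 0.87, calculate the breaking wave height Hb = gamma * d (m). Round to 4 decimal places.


Hb = gamma * d
Hb = 0.87 * 1.89
Hb = 1.6443 m

1.6443


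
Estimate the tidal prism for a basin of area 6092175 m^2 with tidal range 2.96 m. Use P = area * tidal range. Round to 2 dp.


Tidal prism = Area * Tidal range
P = 6092175 * 2.96
P = 18032838.00 m^3

18032838.00


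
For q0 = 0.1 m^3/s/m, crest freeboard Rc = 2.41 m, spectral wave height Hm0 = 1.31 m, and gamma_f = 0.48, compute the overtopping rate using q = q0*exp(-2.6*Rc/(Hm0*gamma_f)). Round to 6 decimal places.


q = q0 * exp(-2.6 * Rc / (Hm0 * gamma_f))
Exponent = -2.6 * 2.41 / (1.31 * 0.48)
= -2.6 * 2.41 / 0.6288
= -9.965013
exp(-9.965013) = 0.000047
q = 0.1 * 0.000047
q = 0.000005 m^3/s/m

0.000005


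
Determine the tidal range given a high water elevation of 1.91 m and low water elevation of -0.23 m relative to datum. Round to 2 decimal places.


Tidal range = High water - Low water
Tidal range = 1.91 - (-0.23)
Tidal range = 2.14 m

2.14


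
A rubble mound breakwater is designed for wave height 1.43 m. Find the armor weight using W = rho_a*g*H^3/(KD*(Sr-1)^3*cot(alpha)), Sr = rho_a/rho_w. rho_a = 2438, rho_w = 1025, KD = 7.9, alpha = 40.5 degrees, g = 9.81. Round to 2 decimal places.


Sr = rho_a / rho_w = 2438 / 1025 = 2.378537
(Sr - 1) = 1.378537
(Sr - 1)^3 = 2.619720
cot(40.5) = 1 / tan(40.5) = 1 / 0.854081 = 1.170850
Numerator = 2438 * 9.81 * 1.43^3 = 69937.6155
Denominator = 7.9 * 2.619720 * 1.170850 = 24.231655
W = 69937.6155 / 24.231655
W = 2886.21 N

2886.21


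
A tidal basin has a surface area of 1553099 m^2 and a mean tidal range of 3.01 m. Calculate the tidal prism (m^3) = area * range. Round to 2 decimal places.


Tidal prism = Area * Tidal range
P = 1553099 * 3.01
P = 4674827.99 m^3

4674827.99


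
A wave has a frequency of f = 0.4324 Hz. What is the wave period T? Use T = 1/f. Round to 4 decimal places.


T = 1 / f
T = 1 / 0.4324
T = 2.3127 s

2.3127


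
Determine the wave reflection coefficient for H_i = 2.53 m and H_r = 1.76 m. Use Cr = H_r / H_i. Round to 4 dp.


Cr = H_r / H_i
Cr = 1.76 / 2.53
Cr = 0.6957

0.6957


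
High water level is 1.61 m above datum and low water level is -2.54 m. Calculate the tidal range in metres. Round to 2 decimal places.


Tidal range = High water - Low water
Tidal range = 1.61 - (-2.54)
Tidal range = 4.15 m

4.15


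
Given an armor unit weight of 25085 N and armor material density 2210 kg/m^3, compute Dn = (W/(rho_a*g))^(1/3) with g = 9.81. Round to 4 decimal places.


V = W / (rho_a * g)
V = 25085 / (2210 * 9.81)
V = 25085 / 21680.10
V = 1.157052 m^3
Dn = V^(1/3) = 1.157052^(1/3)
Dn = 1.0498 m

1.0498


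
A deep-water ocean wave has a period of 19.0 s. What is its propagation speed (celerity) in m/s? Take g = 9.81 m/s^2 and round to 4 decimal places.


We use the deep-water celerity formula:
C = g * T / (2 * pi)
C = 9.81 * 19.0 / (2 * 3.14159...)
C = 186.390000 / 6.283185
C = 29.6649 m/s

29.6649


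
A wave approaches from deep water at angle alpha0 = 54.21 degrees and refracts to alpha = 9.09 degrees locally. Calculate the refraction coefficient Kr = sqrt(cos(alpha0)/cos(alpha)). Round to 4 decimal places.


Kr = sqrt(cos(alpha0) / cos(alpha))
cos(54.21) = 0.584816
cos(9.09) = 0.987441
Kr = sqrt(0.584816 / 0.987441)
Kr = sqrt(0.592254)
Kr = 0.7696

0.7696


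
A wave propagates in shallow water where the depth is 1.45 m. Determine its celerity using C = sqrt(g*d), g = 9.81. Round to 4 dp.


Using the shallow-water approximation:
C = sqrt(g * d) = sqrt(9.81 * 1.45)
C = sqrt(14.2245)
C = 3.7715 m/s

3.7715


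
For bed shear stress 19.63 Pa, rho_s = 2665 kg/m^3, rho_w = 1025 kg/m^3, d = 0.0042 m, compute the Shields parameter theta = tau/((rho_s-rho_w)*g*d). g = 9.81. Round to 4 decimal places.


theta = tau / ((rho_s - rho_w) * g * d)
rho_s - rho_w = 2665 - 1025 = 1640
Denominator = 1640 * 9.81 * 0.0042 = 67.571280
theta = 19.63 / 67.571280
theta = 0.2905

0.2905


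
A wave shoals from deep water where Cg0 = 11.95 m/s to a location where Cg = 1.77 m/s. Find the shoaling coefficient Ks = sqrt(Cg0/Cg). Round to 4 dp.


Ks = sqrt(Cg0 / Cg)
Ks = sqrt(11.95 / 1.77)
Ks = sqrt(6.7514)
Ks = 2.5983

2.5983


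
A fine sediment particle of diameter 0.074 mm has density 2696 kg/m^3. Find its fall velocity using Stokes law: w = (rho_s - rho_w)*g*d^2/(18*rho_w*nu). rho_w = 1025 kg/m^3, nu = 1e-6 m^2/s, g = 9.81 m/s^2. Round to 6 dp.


w = (rho_s - rho_w) * g * d^2 / (18 * rho_w * nu)
d = 0.074 mm = 0.000074 m
rho_s - rho_w = 2696 - 1025 = 1671
Numerator = 1671 * 9.81 * (0.000074)^2 = 0.000089765385
Denominator = 18 * 1025 * 1e-6 = 0.018450
w = 0.004865 m/s

0.004865


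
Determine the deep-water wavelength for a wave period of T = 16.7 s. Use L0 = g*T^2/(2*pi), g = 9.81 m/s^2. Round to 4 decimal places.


L0 = g * T^2 / (2 * pi)
L0 = 9.81 * 16.7^2 / (2 * pi)
L0 = 9.81 * 278.8900 / 6.28319
L0 = 2735.9109 / 6.28319
L0 = 435.4337 m

435.4337


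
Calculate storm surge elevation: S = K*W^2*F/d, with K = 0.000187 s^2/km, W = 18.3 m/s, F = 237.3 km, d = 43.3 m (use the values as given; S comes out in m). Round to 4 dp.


S = K * W^2 * F / d
W^2 = 18.3^2 = 334.89
S = 0.000187 * 334.89 * 237.3 / 43.3
Numerator = 0.000187 * 334.89 * 237.3 = 14.860777
S = 14.860777 / 43.3 = 0.3432 m

0.3432


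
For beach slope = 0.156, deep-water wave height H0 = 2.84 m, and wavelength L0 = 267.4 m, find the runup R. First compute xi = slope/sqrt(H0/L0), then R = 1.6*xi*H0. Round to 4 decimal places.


xi = slope / sqrt(H0/L0)
H0/L0 = 2.84/267.4 = 0.010621
sqrt(0.010621) = 0.103057
xi = 0.156 / 0.103057 = 1.513722
R = 1.6 * xi * H0 = 1.6 * 1.513722 * 2.84
R = 6.8784 m

6.8784


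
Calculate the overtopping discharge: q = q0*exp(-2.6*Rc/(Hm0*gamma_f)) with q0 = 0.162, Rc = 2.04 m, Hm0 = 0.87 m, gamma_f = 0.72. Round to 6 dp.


q = q0 * exp(-2.6 * Rc / (Hm0 * gamma_f))
Exponent = -2.6 * 2.04 / (0.87 * 0.72)
= -2.6 * 2.04 / 0.6264
= -8.467433
exp(-8.467433) = 0.000210
q = 0.162 * 0.000210
q = 0.000034 m^3/s/m

0.000034


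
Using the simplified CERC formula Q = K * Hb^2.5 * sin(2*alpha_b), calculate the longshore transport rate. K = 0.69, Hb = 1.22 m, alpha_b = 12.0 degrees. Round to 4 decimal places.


Q = K * Hb^2.5 * sin(2 * alpha_b)
Hb^2.5 = 1.22^2.5 = 1.643992
sin(2 * 12.0) = sin(24.0) = 0.406737
Q = 0.69 * 1.643992 * 0.406737
Q = 0.4614 m^3/s

0.4614


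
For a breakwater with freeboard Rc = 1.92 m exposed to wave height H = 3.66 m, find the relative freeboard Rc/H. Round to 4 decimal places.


Relative freeboard = Rc / H
= 1.92 / 3.66
= 0.5246

0.5246


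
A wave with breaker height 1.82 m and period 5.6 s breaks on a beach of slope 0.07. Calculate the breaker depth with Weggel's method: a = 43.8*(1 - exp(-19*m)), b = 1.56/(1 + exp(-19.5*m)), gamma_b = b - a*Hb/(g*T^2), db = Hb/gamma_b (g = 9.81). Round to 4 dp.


a = 43.8 * (1 - exp(-19 * m))
exp(-19 * 0.07) = exp(-1.3300) = 0.264477
a = 43.8 * (1 - 0.264477) = 32.215896
b = 1.56 / (1 + exp(-19.5 * m))
exp(-19.5 * 0.07) = exp(-1.3650) = 0.255381
b = 1.56 / (1 + 0.255381) = 1.242651
Hb / (g * T^2) = 1.82 / (9.81 * 5.6^2) = 1.82 / 307.6416 = 0.00591597
gamma_b = b - a * Hb/(g*T^2) = 1.242651 - 32.215896 * 0.00591597 = 1.052063
db = Hb / gamma_b = 1.82 / 1.052063
db = 1.7299 m

1.7299


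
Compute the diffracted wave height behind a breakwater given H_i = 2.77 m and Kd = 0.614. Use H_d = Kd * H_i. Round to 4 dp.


H_d = Kd * H_i
H_d = 0.614 * 2.77
H_d = 1.7008 m

1.7008


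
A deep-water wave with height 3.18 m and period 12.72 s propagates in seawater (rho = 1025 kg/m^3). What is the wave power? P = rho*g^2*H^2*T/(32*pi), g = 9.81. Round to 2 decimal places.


P = rho * g^2 * H^2 * T / (32 * pi)
P = 1025 * 9.81^2 * 3.18^2 * 12.72 / (32 * pi)
P = 1025 * 96.2361 * 10.1124 * 12.72 / 100.53096
P = 126212.79 W/m

126212.79


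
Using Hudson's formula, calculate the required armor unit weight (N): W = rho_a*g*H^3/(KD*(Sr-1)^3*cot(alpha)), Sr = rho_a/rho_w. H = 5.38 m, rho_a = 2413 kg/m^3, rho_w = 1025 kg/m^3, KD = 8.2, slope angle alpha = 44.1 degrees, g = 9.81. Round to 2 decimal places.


Sr = rho_a / rho_w = 2413 / 1025 = 2.354146
(Sr - 1) = 1.354146
(Sr - 1)^3 = 2.483115
cot(44.1) = 1 / tan(44.1) = 1 / 0.969067 = 1.031920
Numerator = 2413 * 9.81 * 5.38^3 = 3686151.2932
Denominator = 8.2 * 2.483115 * 1.031920 = 21.011481
W = 3686151.2932 / 21.011481
W = 175435.10 N

175435.10


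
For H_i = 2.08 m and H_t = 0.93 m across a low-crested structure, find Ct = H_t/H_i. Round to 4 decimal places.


Ct = H_t / H_i
Ct = 0.93 / 2.08
Ct = 0.4471

0.4471
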